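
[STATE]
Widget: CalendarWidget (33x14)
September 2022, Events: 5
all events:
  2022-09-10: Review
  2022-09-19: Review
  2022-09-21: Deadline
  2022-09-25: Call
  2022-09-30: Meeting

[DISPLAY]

          September 2022         
Mo Tu We Th Fr Sa Su             
          1  2  3  4             
 5  6  7  8  9 10* 11            
12 13 14 15 16 17 18             
19* 20 21* 22 23 24 25*          
26 27 28 29 30*                  
                                 
                                 
                                 
                                 
                                 
                                 
                                 


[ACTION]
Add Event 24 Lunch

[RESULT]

          September 2022         
Mo Tu We Th Fr Sa Su             
          1  2  3  4             
 5  6  7  8  9 10* 11            
12 13 14 15 16 17 18             
19* 20 21* 22 23 24* 25*         
26 27 28 29 30*                  
                                 
                                 
                                 
                                 
                                 
                                 
                                 


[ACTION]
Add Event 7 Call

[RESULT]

          September 2022         
Mo Tu We Th Fr Sa Su             
          1  2  3  4             
 5  6  7*  8  9 10* 11           
12 13 14 15 16 17 18             
19* 20 21* 22 23 24* 25*         
26 27 28 29 30*                  
                                 
                                 
                                 
                                 
                                 
                                 
                                 


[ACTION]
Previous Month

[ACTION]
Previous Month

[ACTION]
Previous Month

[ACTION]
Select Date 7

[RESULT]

            June 2022            
Mo Tu We Th Fr Sa Su             
       1  2  3  4  5             
 6 [ 7]  8  9 10 11 12           
13 14 15 16 17 18 19             
20 21 22 23 24 25 26             
27 28 29 30                      
                                 
                                 
                                 
                                 
                                 
                                 
                                 


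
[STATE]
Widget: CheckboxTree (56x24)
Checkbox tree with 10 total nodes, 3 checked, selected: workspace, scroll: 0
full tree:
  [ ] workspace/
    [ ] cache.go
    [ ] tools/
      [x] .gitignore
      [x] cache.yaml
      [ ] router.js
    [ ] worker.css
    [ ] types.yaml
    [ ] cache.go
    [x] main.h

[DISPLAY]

>[-] workspace/                                         
   [ ] cache.go                                         
   [-] tools/                                           
     [x] .gitignore                                     
     [x] cache.yaml                                     
     [ ] router.js                                      
   [ ] worker.css                                       
   [ ] types.yaml                                       
   [ ] cache.go                                         
   [x] main.h                                           
                                                        
                                                        
                                                        
                                                        
                                                        
                                                        
                                                        
                                                        
                                                        
                                                        
                                                        
                                                        
                                                        
                                                        


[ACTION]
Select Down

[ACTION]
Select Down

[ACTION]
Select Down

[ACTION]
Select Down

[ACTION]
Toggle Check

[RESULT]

 [-] workspace/                                         
   [ ] cache.go                                         
   [-] tools/                                           
     [x] .gitignore                                     
>    [ ] cache.yaml                                     
     [ ] router.js                                      
   [ ] worker.css                                       
   [ ] types.yaml                                       
   [ ] cache.go                                         
   [x] main.h                                           
                                                        
                                                        
                                                        
                                                        
                                                        
                                                        
                                                        
                                                        
                                                        
                                                        
                                                        
                                                        
                                                        
                                                        


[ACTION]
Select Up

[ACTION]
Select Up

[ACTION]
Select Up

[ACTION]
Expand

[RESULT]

 [-] workspace/                                         
>  [ ] cache.go                                         
   [-] tools/                                           
     [x] .gitignore                                     
     [ ] cache.yaml                                     
     [ ] router.js                                      
   [ ] worker.css                                       
   [ ] types.yaml                                       
   [ ] cache.go                                         
   [x] main.h                                           
                                                        
                                                        
                                                        
                                                        
                                                        
                                                        
                                                        
                                                        
                                                        
                                                        
                                                        
                                                        
                                                        
                                                        


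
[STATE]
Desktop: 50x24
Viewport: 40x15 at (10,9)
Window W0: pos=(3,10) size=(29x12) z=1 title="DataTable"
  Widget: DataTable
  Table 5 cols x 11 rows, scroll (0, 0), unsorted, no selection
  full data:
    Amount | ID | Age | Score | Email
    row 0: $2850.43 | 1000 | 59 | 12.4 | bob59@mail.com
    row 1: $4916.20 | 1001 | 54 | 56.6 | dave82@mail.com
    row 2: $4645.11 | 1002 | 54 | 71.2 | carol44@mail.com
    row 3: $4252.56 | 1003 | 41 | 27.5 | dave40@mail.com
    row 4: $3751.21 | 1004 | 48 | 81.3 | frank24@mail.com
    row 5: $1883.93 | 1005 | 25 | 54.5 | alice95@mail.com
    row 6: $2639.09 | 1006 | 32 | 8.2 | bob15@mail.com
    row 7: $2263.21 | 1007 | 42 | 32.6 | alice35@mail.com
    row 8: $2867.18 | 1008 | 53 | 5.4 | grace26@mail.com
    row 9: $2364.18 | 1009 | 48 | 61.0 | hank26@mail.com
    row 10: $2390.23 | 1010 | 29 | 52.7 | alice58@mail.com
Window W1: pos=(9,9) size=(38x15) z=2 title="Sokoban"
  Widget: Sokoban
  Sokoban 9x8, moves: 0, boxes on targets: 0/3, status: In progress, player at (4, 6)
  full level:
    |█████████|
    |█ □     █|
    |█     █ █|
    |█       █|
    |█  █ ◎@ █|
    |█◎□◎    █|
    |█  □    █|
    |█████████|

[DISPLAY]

━━━━━━━━━━━━━━━━━━━━━━━━━━━━━━━━━━━━┓   
 Sokoban                            ┃   
────────────────────────────────────┨   
█████████                           ┃   
█ □     █                           ┃   
█     █ █                           ┃   
█       █                           ┃   
█  █ ◎@ █                           ┃   
█◎□◎    █                           ┃   
█  □    █                           ┃   
█████████                           ┃   
Moves: 0  0/3                       ┃   
                                    ┃   
                                    ┃   
━━━━━━━━━━━━━━━━━━━━━━━━━━━━━━━━━━━━┛   


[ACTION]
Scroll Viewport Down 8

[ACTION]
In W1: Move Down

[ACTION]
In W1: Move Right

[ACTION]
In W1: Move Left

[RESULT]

━━━━━━━━━━━━━━━━━━━━━━━━━━━━━━━━━━━━┓   
 Sokoban                            ┃   
────────────────────────────────────┨   
█████████                           ┃   
█ □     █                           ┃   
█     █ █                           ┃   
█       █                           ┃   
█  █ ◎  █                           ┃   
█◎□◎  @ █                           ┃   
█  □    █                           ┃   
█████████                           ┃   
Moves: 3  0/3                       ┃   
                                    ┃   
                                    ┃   
━━━━━━━━━━━━━━━━━━━━━━━━━━━━━━━━━━━━┛   


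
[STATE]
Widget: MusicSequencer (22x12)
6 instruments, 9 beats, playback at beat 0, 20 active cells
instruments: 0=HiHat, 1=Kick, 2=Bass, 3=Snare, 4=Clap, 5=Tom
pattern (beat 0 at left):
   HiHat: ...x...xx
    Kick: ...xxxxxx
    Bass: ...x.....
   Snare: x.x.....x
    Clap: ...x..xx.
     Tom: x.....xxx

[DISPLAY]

      ▼12345678       
 HiHat···█···██       
  Kick···██████       
  Bass···█·····       
 Snare█·█·····█       
  Clap···█··██·       
   Tom█·····███       
                      
                      
                      
                      
                      


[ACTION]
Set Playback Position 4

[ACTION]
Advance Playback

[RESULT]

      01234▼678       
 HiHat···█···██       
  Kick···██████       
  Bass···█·····       
 Snare█·█·····█       
  Clap···█··██·       
   Tom█·····███       
                      
                      
                      
                      
                      


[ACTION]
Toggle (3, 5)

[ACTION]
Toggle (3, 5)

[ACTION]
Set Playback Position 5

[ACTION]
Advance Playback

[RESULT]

      012345▼78       
 HiHat···█···██       
  Kick···██████       
  Bass···█·····       
 Snare█·█·····█       
  Clap···█··██·       
   Tom█·····███       
                      
                      
                      
                      
                      


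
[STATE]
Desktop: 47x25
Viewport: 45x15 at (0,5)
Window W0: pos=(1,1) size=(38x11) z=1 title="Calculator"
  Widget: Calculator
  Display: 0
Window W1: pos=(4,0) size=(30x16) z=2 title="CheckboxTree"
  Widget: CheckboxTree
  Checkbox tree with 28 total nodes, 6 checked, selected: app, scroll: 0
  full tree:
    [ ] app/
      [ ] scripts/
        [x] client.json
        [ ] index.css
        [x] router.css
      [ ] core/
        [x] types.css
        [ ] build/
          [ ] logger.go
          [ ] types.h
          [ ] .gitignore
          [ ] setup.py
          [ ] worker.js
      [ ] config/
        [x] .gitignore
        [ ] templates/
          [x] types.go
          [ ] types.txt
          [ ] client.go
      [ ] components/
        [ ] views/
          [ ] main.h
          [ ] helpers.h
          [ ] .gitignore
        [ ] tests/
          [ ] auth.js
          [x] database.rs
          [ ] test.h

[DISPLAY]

 ┃┌─┃     [x] client.json        ┃    ┃      
 ┃│ ┃     [ ] index.css          ┃    ┃      
 ┃├─┃     [x] router.css         ┃    ┃      
 ┃│ ┃   [-] core/                ┃    ┃      
 ┃├─┃     [x] types.css          ┃    ┃      
 ┃│ ┃     [ ] build/             ┃    ┃      
 ┗━━┃       [ ] logger.go        ┃━━━━┛      
    ┃       [ ] types.h          ┃           
    ┃       [ ] .gitignore       ┃           
    ┃       [ ] setup.py         ┃           
    ┗━━━━━━━━━━━━━━━━━━━━━━━━━━━━┛           
                                             
                                             
                                             
                                             


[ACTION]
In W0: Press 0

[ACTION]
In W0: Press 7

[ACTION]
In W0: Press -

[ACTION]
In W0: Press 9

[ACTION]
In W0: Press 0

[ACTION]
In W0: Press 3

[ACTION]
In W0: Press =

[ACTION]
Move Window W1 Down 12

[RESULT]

 ┃┌───┬───┬───┬───┐                   ┃      
 ┃│ 7 │ 8 │ 9 │ ÷ │                   ┃      
 ┃├───┼───┼───┼───┤                   ┃      
 ┃│ 4 │ 5 │ 6 │ × │                   ┃      
 ┃├─┏━━━━━━━━━━━━━━━━━━━━━━━━━━━━┓    ┃      
 ┃│ ┃ CheckboxTree               ┃    ┃      
 ┗━━┠────────────────────────────┨━━━━┛      
    ┃>[-] app/                   ┃           
    ┃   [-] scripts/             ┃           
    ┃     [x] client.json        ┃           
    ┃     [ ] index.css          ┃           
    ┃     [x] router.css         ┃           
    ┃   [-] core/                ┃           
    ┃     [x] types.css          ┃           
    ┃     [ ] build/             ┃           


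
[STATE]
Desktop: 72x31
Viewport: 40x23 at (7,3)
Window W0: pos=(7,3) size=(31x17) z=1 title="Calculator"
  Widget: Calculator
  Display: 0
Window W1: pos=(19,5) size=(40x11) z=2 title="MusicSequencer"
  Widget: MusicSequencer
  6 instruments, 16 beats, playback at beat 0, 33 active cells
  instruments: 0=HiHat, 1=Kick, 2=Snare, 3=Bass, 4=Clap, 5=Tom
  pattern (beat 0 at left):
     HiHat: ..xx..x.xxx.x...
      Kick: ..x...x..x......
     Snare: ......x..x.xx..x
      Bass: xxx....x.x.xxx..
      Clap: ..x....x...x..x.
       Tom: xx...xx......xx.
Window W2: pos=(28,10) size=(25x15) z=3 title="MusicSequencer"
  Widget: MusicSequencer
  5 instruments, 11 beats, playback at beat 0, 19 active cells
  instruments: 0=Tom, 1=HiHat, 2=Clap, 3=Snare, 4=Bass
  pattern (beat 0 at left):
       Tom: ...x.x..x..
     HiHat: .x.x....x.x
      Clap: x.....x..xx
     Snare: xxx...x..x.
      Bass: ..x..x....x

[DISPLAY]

┏━━━━━━━━━━━━━━━━━━━━━━━━━━━━━┓         
┃ Calculator                  ┃         
┠───────────┏━━━━━━━━━━━━━━━━━━━━━━━━━━━
┃           ┃ MusicSequencer            
┃┌───┬───┬──┠───────────────────────────
┃│ 7 │ 8 │ 9┃      ▼123456789012345     
┃├───┼───┼──┃ HiHat··██··█·███·█···     
┃│ 4 │ 5 │ 6┃  Kick··┏━━━━━━━━━━━━━━━━━━
┃├───┼───┼──┃ Snare··┃ MusicSequencer   
┃│ 1 │ 2 │ 3┃  Bass██┠──────────────────
┃├───┼───┼──┃  Clap··┃      ▼1234567890 
┃│ 0 │ . │ =┃   Tom██┃   Tom···█·█··█·· 
┃├───┼───┼──┗━━━━━━━━┃ HiHat·█·█····█·█ 
┃│ C │ MC│ MR│ M+│   ┃  Clap█·····█··██ 
┃└───┴───┴───┴───┘   ┃ Snare███···█··█· 
┃                    ┃  Bass··█··█····█ 
┗━━━━━━━━━━━━━━━━━━━━┃                  
                     ┃                  
                     ┃                  
                     ┃                  
                     ┃                  
                     ┗━━━━━━━━━━━━━━━━━━
                                        


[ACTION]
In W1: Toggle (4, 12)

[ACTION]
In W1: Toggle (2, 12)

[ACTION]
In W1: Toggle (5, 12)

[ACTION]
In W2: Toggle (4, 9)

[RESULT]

┏━━━━━━━━━━━━━━━━━━━━━━━━━━━━━┓         
┃ Calculator                  ┃         
┠───────────┏━━━━━━━━━━━━━━━━━━━━━━━━━━━
┃           ┃ MusicSequencer            
┃┌───┬───┬──┠───────────────────────────
┃│ 7 │ 8 │ 9┃      ▼123456789012345     
┃├───┼───┼──┃ HiHat··██··█·███·█···     
┃│ 4 │ 5 │ 6┃  Kick··┏━━━━━━━━━━━━━━━━━━
┃├───┼───┼──┃ Snare··┃ MusicSequencer   
┃│ 1 │ 2 │ 3┃  Bass██┠──────────────────
┃├───┼───┼──┃  Clap··┃      ▼1234567890 
┃│ 0 │ . │ =┃   Tom██┃   Tom···█·█··█·· 
┃├───┼───┼──┗━━━━━━━━┃ HiHat·█·█····█·█ 
┃│ C │ MC│ MR│ M+│   ┃  Clap█·····█··██ 
┃└───┴───┴───┴───┘   ┃ Snare███···█··█· 
┃                    ┃  Bass··█··█···██ 
┗━━━━━━━━━━━━━━━━━━━━┃                  
                     ┃                  
                     ┃                  
                     ┃                  
                     ┃                  
                     ┗━━━━━━━━━━━━━━━━━━
                                        


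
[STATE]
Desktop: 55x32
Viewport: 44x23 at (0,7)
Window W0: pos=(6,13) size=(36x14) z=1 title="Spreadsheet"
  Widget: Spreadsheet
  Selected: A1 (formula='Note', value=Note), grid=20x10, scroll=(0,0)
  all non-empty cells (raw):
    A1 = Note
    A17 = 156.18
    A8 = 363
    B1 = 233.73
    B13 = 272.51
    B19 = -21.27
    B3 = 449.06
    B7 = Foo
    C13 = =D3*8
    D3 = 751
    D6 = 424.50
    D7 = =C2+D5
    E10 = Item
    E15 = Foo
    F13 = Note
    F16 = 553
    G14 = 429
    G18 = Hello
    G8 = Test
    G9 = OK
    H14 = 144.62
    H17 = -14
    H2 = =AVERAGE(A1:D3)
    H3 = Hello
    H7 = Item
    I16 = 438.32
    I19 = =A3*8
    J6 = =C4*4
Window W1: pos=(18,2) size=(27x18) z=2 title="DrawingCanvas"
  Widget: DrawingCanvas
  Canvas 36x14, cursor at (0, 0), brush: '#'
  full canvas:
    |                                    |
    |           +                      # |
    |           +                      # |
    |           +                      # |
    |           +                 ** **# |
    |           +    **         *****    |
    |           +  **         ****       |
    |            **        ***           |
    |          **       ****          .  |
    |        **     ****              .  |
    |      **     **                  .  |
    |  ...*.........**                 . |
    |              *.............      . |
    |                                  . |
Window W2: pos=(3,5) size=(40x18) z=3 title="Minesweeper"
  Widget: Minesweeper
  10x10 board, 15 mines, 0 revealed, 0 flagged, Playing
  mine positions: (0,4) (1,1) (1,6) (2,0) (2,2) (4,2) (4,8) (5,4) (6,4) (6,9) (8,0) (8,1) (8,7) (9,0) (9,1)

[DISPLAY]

   ┠──────────────────────────────────────┨ 
   ┃■■■■■■■■■■                            ┃ 
   ┃■■■■■■■■■■                            ┃ 
   ┃■■■■■■■■■■                            ┃ 
   ┃■■■■■■■■■■                            ┃ 
   ┃■■■■■■■■■■                            ┃*
   ┃■■■■■■■■■■                            ┃ 
   ┃■■■■■■■■■■                            ┃ 
   ┃■■■■■■■■■■                            ┃ 
   ┃■■■■■■■■■■                            ┃ 
   ┃■■■■■■■■■■                            ┃.
   ┃                                      ┃ 
   ┃                                      ┃━
   ┃                                      ┃ 
   ┃                                      ┃ 
   ┗━━━━━━━━━━━━━━━━━━━━━━━━━━━━━━━━━━━━━━┛ 
      ┃  5        0       0       0      ┃  
      ┃  6        0       0       0  424.┃  
      ┃  7        0Foo            0      ┃  
      ┗━━━━━━━━━━━━━━━━━━━━━━━━━━━━━━━━━━┛  
                                            
                                            
                                            


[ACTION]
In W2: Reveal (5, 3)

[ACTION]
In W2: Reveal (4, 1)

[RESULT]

   ┠──────────────────────────────────────┨ 
   ┃■■■■■■■■■■                            ┃ 
   ┃■■■■■■■■■■                            ┃ 
   ┃■■■■■■■■■■                            ┃ 
   ┃■■■■■■■■■■                            ┃ 
   ┃■1■■■■■■■■                            ┃*
   ┃■■■3■■■■■■                            ┃ 
   ┃■■■■■■■■■■                            ┃ 
   ┃■■■■■■■■■■                            ┃ 
   ┃■■■■■■■■■■                            ┃ 
   ┃■■■■■■■■■■                            ┃.
   ┃                                      ┃ 
   ┃                                      ┃━
   ┃                                      ┃ 
   ┃                                      ┃ 
   ┗━━━━━━━━━━━━━━━━━━━━━━━━━━━━━━━━━━━━━━┛ 
      ┃  5        0       0       0      ┃  
      ┃  6        0       0       0  424.┃  
      ┃  7        0Foo            0      ┃  
      ┗━━━━━━━━━━━━━━━━━━━━━━━━━━━━━━━━━━┛  
                                            
                                            
                                            


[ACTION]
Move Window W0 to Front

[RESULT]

   ┠──────────────────────────────────────┨ 
   ┃■■■■■■■■■■                            ┃ 
   ┃■■■■■■■■■■                            ┃ 
   ┃■■■■■■■■■■                            ┃ 
   ┃■■■■■■■■■■                            ┃ 
   ┃■1■■■■■■■■                            ┃*
   ┃■■┏━━━━━━━━━━━━━━━━━━━━━━━━━━━━━━━━━━┓┃ 
   ┃■■┃ Spreadsheet                      ┃┃ 
   ┃■■┠──────────────────────────────────┨┃ 
   ┃■■┃A1: Note                          ┃┃ 
   ┃■■┃       A       B       C       D  ┃┃.
   ┃  ┃----------------------------------┃┃ 
   ┃  ┃  1 [Note]    233.73       0      ┃┃━
   ┃  ┃  2        0       0       0      ┃┃ 
   ┃  ┃  3        0  449.06       0     7┃┃ 
   ┗━━┃  4        0       0       0      ┃┛ 
      ┃  5        0       0       0      ┃  
      ┃  6        0       0       0  424.┃  
      ┃  7        0Foo            0      ┃  
      ┗━━━━━━━━━━━━━━━━━━━━━━━━━━━━━━━━━━┛  
                                            
                                            
                                            


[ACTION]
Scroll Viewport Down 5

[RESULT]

   ┃■■■■■■■■■■                            ┃ 
   ┃■■■■■■■■■■                            ┃ 
   ┃■■■■■■■■■■                            ┃ 
   ┃■1■■■■■■■■                            ┃*
   ┃■■┏━━━━━━━━━━━━━━━━━━━━━━━━━━━━━━━━━━┓┃ 
   ┃■■┃ Spreadsheet                      ┃┃ 
   ┃■■┠──────────────────────────────────┨┃ 
   ┃■■┃A1: Note                          ┃┃ 
   ┃■■┃       A       B       C       D  ┃┃.
   ┃  ┃----------------------------------┃┃ 
   ┃  ┃  1 [Note]    233.73       0      ┃┃━
   ┃  ┃  2        0       0       0      ┃┃ 
   ┃  ┃  3        0  449.06       0     7┃┃ 
   ┗━━┃  4        0       0       0      ┃┛ 
      ┃  5        0       0       0      ┃  
      ┃  6        0       0       0  424.┃  
      ┃  7        0Foo            0      ┃  
      ┗━━━━━━━━━━━━━━━━━━━━━━━━━━━━━━━━━━┛  
                                            
                                            
                                            
                                            
                                            


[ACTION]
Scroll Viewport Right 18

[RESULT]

■■■                            ┃ ┃          
■■■                            ┃ ┃          
■■■                            ┃ ┃          
■■■                            ┃*┃          
━━━━━━━━━━━━━━━━━━━━━━━━━━━━━━┓┃ ┃          
eadsheet                      ┃┃ ┃          
──────────────────────────────┨┃ ┃          
Note                          ┃┃ ┃          
   A       B       C       D  ┃┃.┃          
------------------------------┃┃ ┃          
[Note]    233.73       0      ┃┃━┛          
       0       0       0      ┃┃            
       0  449.06       0     7┃┃            
       0       0       0      ┃┛            
       0       0       0      ┃             
       0       0       0  424.┃             
       0Foo            0      ┃             
━━━━━━━━━━━━━━━━━━━━━━━━━━━━━━┛             
                                            
                                            
                                            
                                            
                                            


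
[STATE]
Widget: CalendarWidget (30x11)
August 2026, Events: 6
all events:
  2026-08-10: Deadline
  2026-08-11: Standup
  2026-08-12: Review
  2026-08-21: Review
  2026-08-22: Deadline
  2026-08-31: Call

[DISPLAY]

         August 2026          
Mo Tu We Th Fr Sa Su          
                1  2          
 3  4  5  6  7  8  9          
10* 11* 12* 13 14 15 16       
17 18 19 20 21* 22* 23        
24 25 26 27 28 29 30          
31*                           
                              
                              
                              


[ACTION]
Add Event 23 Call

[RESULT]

         August 2026          
Mo Tu We Th Fr Sa Su          
                1  2          
 3  4  5  6  7  8  9          
10* 11* 12* 13 14 15 16       
17 18 19 20 21* 22* 23*       
24 25 26 27 28 29 30          
31*                           
                              
                              
                              


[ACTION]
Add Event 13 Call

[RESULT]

         August 2026          
Mo Tu We Th Fr Sa Su          
                1  2          
 3  4  5  6  7  8  9          
10* 11* 12* 13* 14 15 16      
17 18 19 20 21* 22* 23*       
24 25 26 27 28 29 30          
31*                           
                              
                              
                              


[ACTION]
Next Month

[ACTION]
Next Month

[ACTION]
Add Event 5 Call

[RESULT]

         October 2026         
Mo Tu We Th Fr Sa Su          
          1  2  3  4          
 5*  6  7  8  9 10 11         
12 13 14 15 16 17 18          
19 20 21 22 23 24 25          
26 27 28 29 30 31             
                              
                              
                              
                              


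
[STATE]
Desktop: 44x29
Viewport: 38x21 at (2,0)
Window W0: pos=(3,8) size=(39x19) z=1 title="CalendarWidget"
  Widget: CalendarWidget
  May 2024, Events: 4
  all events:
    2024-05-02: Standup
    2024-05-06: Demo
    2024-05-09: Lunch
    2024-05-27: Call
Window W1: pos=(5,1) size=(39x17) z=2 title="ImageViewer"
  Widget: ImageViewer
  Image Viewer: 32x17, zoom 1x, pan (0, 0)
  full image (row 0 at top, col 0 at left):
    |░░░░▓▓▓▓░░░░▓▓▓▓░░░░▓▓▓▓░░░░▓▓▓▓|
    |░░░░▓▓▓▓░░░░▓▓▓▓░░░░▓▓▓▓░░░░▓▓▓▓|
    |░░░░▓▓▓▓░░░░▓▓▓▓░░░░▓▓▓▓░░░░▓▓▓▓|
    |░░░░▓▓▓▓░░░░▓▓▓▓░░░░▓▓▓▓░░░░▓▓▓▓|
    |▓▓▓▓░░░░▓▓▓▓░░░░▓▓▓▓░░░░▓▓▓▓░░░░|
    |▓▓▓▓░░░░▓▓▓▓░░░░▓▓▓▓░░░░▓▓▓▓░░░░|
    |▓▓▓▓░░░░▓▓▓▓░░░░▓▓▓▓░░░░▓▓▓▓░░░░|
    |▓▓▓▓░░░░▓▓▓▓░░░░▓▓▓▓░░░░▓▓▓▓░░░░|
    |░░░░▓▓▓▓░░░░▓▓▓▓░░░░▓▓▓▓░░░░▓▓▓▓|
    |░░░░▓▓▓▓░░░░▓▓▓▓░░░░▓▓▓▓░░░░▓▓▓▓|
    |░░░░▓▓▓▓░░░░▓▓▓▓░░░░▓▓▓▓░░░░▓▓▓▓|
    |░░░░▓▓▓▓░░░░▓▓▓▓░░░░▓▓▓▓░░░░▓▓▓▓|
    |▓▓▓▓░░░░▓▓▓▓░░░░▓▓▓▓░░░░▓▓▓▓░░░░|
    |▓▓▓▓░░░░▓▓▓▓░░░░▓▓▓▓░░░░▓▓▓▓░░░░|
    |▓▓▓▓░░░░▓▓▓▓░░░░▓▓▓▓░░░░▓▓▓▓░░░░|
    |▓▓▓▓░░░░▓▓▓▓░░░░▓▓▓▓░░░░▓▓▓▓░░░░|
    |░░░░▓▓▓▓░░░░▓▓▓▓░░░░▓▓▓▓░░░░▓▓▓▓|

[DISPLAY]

                                      
   ┏━━━━━━━━━━━━━━━━━━━━━━━━━━━━━━━━━━
   ┃ ImageViewer                      
   ┠──────────────────────────────────
   ┃░░░░▓▓▓▓░░░░▓▓▓▓░░░░▓▓▓▓░░░░▓▓▓▓  
   ┃░░░░▓▓▓▓░░░░▓▓▓▓░░░░▓▓▓▓░░░░▓▓▓▓  
   ┃░░░░▓▓▓▓░░░░▓▓▓▓░░░░▓▓▓▓░░░░▓▓▓▓  
   ┃░░░░▓▓▓▓░░░░▓▓▓▓░░░░▓▓▓▓░░░░▓▓▓▓  
 ┏━┃▓▓▓▓░░░░▓▓▓▓░░░░▓▓▓▓░░░░▓▓▓▓░░░░  
 ┃ ┃▓▓▓▓░░░░▓▓▓▓░░░░▓▓▓▓░░░░▓▓▓▓░░░░  
 ┠─┃▓▓▓▓░░░░▓▓▓▓░░░░▓▓▓▓░░░░▓▓▓▓░░░░  
 ┃ ┃▓▓▓▓░░░░▓▓▓▓░░░░▓▓▓▓░░░░▓▓▓▓░░░░  
 ┃M┃░░░░▓▓▓▓░░░░▓▓▓▓░░░░▓▓▓▓░░░░▓▓▓▓  
 ┃ ┃░░░░▓▓▓▓░░░░▓▓▓▓░░░░▓▓▓▓░░░░▓▓▓▓  
 ┃ ┃░░░░▓▓▓▓░░░░▓▓▓▓░░░░▓▓▓▓░░░░▓▓▓▓  
 ┃1┃░░░░▓▓▓▓░░░░▓▓▓▓░░░░▓▓▓▓░░░░▓▓▓▓  
 ┃2┃▓▓▓▓░░░░▓▓▓▓░░░░▓▓▓▓░░░░▓▓▓▓░░░░  
 ┃2┗━━━━━━━━━━━━━━━━━━━━━━━━━━━━━━━━━━
 ┃                                    
 ┃                                    
 ┃                                    


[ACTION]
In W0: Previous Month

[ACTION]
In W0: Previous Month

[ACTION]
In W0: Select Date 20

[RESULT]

                                      
   ┏━━━━━━━━━━━━━━━━━━━━━━━━━━━━━━━━━━
   ┃ ImageViewer                      
   ┠──────────────────────────────────
   ┃░░░░▓▓▓▓░░░░▓▓▓▓░░░░▓▓▓▓░░░░▓▓▓▓  
   ┃░░░░▓▓▓▓░░░░▓▓▓▓░░░░▓▓▓▓░░░░▓▓▓▓  
   ┃░░░░▓▓▓▓░░░░▓▓▓▓░░░░▓▓▓▓░░░░▓▓▓▓  
   ┃░░░░▓▓▓▓░░░░▓▓▓▓░░░░▓▓▓▓░░░░▓▓▓▓  
 ┏━┃▓▓▓▓░░░░▓▓▓▓░░░░▓▓▓▓░░░░▓▓▓▓░░░░  
 ┃ ┃▓▓▓▓░░░░▓▓▓▓░░░░▓▓▓▓░░░░▓▓▓▓░░░░  
 ┠─┃▓▓▓▓░░░░▓▓▓▓░░░░▓▓▓▓░░░░▓▓▓▓░░░░  
 ┃ ┃▓▓▓▓░░░░▓▓▓▓░░░░▓▓▓▓░░░░▓▓▓▓░░░░  
 ┃M┃░░░░▓▓▓▓░░░░▓▓▓▓░░░░▓▓▓▓░░░░▓▓▓▓  
 ┃ ┃░░░░▓▓▓▓░░░░▓▓▓▓░░░░▓▓▓▓░░░░▓▓▓▓  
 ┃ ┃░░░░▓▓▓▓░░░░▓▓▓▓░░░░▓▓▓▓░░░░▓▓▓▓  
 ┃1┃░░░░▓▓▓▓░░░░▓▓▓▓░░░░▓▓▓▓░░░░▓▓▓▓  
 ┃1┃▓▓▓▓░░░░▓▓▓▓░░░░▓▓▓▓░░░░▓▓▓▓░░░░  
 ┃2┗━━━━━━━━━━━━━━━━━━━━━━━━━━━━━━━━━━
 ┃                                    
 ┃                                    
 ┃                                    


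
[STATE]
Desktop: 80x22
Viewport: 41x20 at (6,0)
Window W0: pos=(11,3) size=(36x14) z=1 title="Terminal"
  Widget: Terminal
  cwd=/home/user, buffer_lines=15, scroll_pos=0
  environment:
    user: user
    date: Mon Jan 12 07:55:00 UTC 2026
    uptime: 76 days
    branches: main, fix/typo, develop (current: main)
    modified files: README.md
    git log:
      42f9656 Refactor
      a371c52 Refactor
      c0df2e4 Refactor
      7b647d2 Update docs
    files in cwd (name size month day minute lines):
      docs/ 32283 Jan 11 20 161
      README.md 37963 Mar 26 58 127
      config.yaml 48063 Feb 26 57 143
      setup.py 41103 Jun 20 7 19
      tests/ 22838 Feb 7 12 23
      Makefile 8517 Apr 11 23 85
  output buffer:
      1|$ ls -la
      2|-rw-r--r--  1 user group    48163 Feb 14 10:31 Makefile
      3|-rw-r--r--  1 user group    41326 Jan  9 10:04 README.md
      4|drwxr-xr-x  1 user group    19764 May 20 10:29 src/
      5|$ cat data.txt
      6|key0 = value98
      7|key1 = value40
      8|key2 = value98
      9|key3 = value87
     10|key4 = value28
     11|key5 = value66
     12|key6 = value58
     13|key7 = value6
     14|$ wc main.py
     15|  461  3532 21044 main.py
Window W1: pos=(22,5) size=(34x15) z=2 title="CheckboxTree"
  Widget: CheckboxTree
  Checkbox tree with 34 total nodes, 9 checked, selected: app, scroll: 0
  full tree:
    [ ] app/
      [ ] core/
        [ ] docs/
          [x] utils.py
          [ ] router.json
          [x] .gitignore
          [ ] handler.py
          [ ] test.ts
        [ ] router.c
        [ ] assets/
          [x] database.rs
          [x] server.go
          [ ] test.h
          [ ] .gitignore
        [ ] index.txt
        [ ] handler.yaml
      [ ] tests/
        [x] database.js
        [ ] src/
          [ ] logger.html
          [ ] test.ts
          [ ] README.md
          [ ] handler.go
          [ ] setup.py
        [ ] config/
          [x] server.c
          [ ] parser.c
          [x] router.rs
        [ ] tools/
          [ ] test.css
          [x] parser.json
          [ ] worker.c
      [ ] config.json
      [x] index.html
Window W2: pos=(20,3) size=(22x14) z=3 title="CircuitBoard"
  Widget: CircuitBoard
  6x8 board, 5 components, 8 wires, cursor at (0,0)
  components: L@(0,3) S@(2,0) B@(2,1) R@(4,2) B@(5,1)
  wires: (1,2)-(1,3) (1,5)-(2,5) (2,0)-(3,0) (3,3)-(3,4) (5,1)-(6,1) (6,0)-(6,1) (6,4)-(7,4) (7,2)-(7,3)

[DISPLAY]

                                         
                                         
                                         
     ┏━━━━━━━━┏━━━━━━━━━━━━━━━━━━━━┓━━━━┓
     ┃ Termina┃ CircuitBoard       ┃    ┃
     ┠────────┠────────────────────┨━━━━━
     ┃$ ls -la┃   0 1 2 3 4 5      ┃     
     ┃-rw-r--r┃0  [.]          L   ┃─────
     ┃-rw-r--r┃                    ┃     
     ┃drwxr-xr┃1           · ─ ·   ┃     
     ┃$ cat da┃                    ┃     
     ┃key0 = v┃2   S   B           ┃     
     ┃key1 = v┃    │               ┃son  
     ┃key2 = v┃3   ·           · ─ ┃re   
     ┃key3 = v┃                    ┃py   
     ┃key4 = v┃4           R       ┃     
     ┗━━━━━━━━┗━━━━━━━━━━━━━━━━━━━━┛     
                ┃     [-] assets/        
                ┃       [x] database.rs  
                ┗━━━━━━━━━━━━━━━━━━━━━━━━


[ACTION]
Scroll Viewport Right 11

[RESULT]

                                         
                                         
                                         
━━━┏━━━━━━━━━━━━━━━━━━━━┓━━━━┓           
ina┃ CircuitBoard       ┃    ┃           
───┠────────────────────┨━━━━━━━━━━━━━┓  
-la┃   0 1 2 3 4 5      ┃             ┃  
--r┃0  [.]          L   ┃─────────────┨  
--r┃                    ┃             ┃  
-xr┃1           · ─ ·   ┃             ┃  
 da┃                    ┃             ┃  
= v┃2   S   B           ┃             ┃  
= v┃    │               ┃son          ┃  
= v┃3   ·           · ─ ┃re           ┃  
= v┃                    ┃py           ┃  
= v┃4           R       ┃             ┃  
━━━┗━━━━━━━━━━━━━━━━━━━━┛             ┃  
     ┃     [-] assets/                ┃  
     ┃       [x] database.rs          ┃  
     ┗━━━━━━━━━━━━━━━━━━━━━━━━━━━━━━━━┛  


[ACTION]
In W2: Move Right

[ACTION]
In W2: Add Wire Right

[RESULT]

                                         
                                         
                                         
━━━┏━━━━━━━━━━━━━━━━━━━━┓━━━━┓           
ina┃ CircuitBoard       ┃    ┃           
───┠────────────────────┨━━━━━━━━━━━━━┓  
-la┃   0 1 2 3 4 5      ┃             ┃  
--r┃0      [.]─ ·   L   ┃─────────────┨  
--r┃                    ┃             ┃  
-xr┃1           · ─ ·   ┃             ┃  
 da┃                    ┃             ┃  
= v┃2   S   B           ┃             ┃  
= v┃    │               ┃son          ┃  
= v┃3   ·           · ─ ┃re           ┃  
= v┃                    ┃py           ┃  
= v┃4           R       ┃             ┃  
━━━┗━━━━━━━━━━━━━━━━━━━━┛             ┃  
     ┃     [-] assets/                ┃  
     ┃       [x] database.rs          ┃  
     ┗━━━━━━━━━━━━━━━━━━━━━━━━━━━━━━━━┛  


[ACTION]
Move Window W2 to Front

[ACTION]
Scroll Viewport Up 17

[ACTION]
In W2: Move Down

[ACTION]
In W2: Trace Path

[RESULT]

                                         
                                         
                                         
━━━┏━━━━━━━━━━━━━━━━━━━━┓━━━━┓           
ina┃ CircuitBoard       ┃    ┃           
───┠────────────────────┨━━━━━━━━━━━━━┓  
-la┃   0 1 2 3 4 5      ┃             ┃  
--r┃0       · ─ ·   L   ┃─────────────┨  
--r┃                    ┃             ┃  
-xr┃1      [.]  · ─ ·   ┃             ┃  
 da┃                    ┃             ┃  
= v┃2   S   B           ┃             ┃  
= v┃    │               ┃son          ┃  
= v┃3   ·           · ─ ┃re           ┃  
= v┃                    ┃py           ┃  
= v┃4           R       ┃             ┃  
━━━┗━━━━━━━━━━━━━━━━━━━━┛             ┃  
     ┃     [-] assets/                ┃  
     ┃       [x] database.rs          ┃  
     ┗━━━━━━━━━━━━━━━━━━━━━━━━━━━━━━━━┛  
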